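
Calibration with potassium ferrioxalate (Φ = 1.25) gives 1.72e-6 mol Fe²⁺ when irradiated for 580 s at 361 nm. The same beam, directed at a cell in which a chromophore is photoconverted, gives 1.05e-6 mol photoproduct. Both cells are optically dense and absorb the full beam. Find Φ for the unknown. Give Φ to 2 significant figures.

Photons absorbed by the actinometer: 1.72e-6 / 1.25 = 1.376e-6 mol.
Φ(unknown) = 1.05e-6 / 1.376e-6 = 0.76.

Φ = 0.76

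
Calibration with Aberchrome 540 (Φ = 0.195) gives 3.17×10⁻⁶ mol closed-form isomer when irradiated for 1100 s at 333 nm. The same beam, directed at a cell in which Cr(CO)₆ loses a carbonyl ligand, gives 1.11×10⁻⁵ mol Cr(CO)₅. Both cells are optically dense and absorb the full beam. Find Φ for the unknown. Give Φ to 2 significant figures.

Photons absorbed by the actinometer: 3.17×10⁻⁶ / 0.195 = 1.626×10⁻⁵ mol.
Φ(unknown) = 1.11×10⁻⁵ / 1.626×10⁻⁵ = 0.68.

Φ = 0.68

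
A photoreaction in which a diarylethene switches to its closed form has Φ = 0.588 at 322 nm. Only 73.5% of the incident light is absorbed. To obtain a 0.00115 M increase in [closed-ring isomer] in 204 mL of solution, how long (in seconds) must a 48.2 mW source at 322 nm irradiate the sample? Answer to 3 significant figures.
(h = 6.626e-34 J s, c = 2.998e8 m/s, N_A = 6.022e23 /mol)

Product: (0.00115 M)(0.204 L) = 2.346e-4 mol.
Photons that must be absorbed: 2.346e-4 / 0.588 = 3.990e-4 mol.
Incident photons needed: 3.990e-4 / 0.735 = 5.429e-4 mol.
Photon energy: hc/λ = 6.169e-19 J; per mole, 3.715e5 J mol⁻¹.
Energy required: 5.429e-4 × 3.715e5 = 201.7 J.
Time: 201.7 J / 0.0482 W = 4180 s.

t ≈ 4180 s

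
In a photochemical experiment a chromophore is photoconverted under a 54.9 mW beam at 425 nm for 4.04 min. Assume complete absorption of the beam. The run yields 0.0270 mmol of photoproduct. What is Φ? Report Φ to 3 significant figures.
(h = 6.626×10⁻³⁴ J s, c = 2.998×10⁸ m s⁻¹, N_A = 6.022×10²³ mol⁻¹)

Product: 0.0270 mmol = 2.70×10⁻⁵ mol.
Photon energy at 425 nm: hc/λ = (6.626×10⁻³⁴)(2.998×10⁸)/(425×10⁻⁹) = 4.674×10⁻¹⁹ J.
Energy delivered: (54.9 mW)(242.4 s) = 13.31 J.
Photons incident: 13.31 / 4.674×10⁻¹⁹ = 2.848×10¹⁹, i.e. 2.848×10¹⁹/6.022×10²³ = 4.729×10⁻⁵ mol.
Φ = 2.70×10⁻⁵ mol / 4.729×10⁻⁵ mol photons = 0.571.

Φ = 0.571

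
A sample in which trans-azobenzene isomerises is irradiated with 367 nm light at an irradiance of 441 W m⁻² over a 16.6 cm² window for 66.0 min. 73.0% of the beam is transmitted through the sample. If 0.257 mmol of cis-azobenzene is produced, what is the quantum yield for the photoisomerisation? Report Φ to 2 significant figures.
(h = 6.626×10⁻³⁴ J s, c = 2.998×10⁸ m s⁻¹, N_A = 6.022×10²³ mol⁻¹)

Φ = 0.11

Product: 0.257 mmol = 2.57×10⁻⁴ mol.
Photon energy at 367 nm: hc/λ = (6.626×10⁻³⁴)(2.998×10⁸)/(367×10⁻⁹) = 5.413×10⁻¹⁹ J.
Energy delivered: (441 W m⁻²)(16.6×10⁻⁴ m²)(3960 s) = 2899 J.
Photons incident: 2899 / 5.413×10⁻¹⁹ = 5.356×10²¹, i.e. 5.356×10²¹/6.022×10²³ = 0.008894 mol.
Fraction absorbed: 1 − 73.0/100 = 0.2700.
Photons absorbed: 0.2700 × 0.008894 = 0.002401 mol.
Φ = 2.57×10⁻⁴ mol / 0.002401 mol photons = 0.11.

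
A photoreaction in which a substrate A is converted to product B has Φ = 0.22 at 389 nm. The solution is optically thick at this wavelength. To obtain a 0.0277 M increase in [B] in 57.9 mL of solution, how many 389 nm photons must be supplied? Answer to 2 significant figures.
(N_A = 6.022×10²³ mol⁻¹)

Product: (0.0277 M)(0.0579 L) = 0.001604 mol.
Photons that must be absorbed: 0.001604 / 0.22 = 0.007291 mol.
Photon count: 0.007291 × 6.022×10²³ = 4.4×10²¹.

4.4×10²¹ photons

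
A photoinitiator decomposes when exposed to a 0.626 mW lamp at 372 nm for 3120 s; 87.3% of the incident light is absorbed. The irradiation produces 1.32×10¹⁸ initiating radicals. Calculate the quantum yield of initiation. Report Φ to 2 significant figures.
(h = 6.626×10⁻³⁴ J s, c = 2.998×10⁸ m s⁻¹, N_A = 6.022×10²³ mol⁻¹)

Product: 1.32×10¹⁸ / 6.022×10²³ = 2.192×10⁻⁶ mol.
Photon energy at 372 nm: hc/λ = (6.626×10⁻³⁴)(2.998×10⁸)/(372×10⁻⁹) = 5.340×10⁻¹⁹ J.
Energy delivered: (0.626 mW)(3120 s) = 1.953 J.
Photons incident: 1.953 / 5.340×10⁻¹⁹ = 3.657×10¹⁸, i.e. 3.657×10¹⁸/6.022×10²³ = 6.073×10⁻⁶ mol.
Photons absorbed: 0.873 × 6.073×10⁻⁶ = 5.302×10⁻⁶ mol.
Φ = 2.192×10⁻⁶ mol / 5.302×10⁻⁶ mol photons = 0.41.

Φ = 0.41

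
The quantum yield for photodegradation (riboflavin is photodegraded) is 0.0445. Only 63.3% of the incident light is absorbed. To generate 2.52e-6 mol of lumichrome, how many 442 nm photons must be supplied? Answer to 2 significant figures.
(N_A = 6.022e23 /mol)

5.4e19 photons

Photons that must be absorbed: 2.52e-6 / 0.0445 = 5.663e-5 mol.
Incident photons needed: 5.663e-5 / 0.633 = 8.946e-5 mol.
Photon count: 8.946e-5 × 6.022e23 = 5.4e19.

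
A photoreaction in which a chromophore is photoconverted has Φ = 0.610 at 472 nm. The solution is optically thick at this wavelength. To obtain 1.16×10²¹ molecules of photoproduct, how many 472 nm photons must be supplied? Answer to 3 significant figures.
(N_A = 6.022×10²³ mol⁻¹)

1.90×10²¹ photons

Product: 1.16×10²¹ / 6.022×10²³ = 0.001926 mol.
Photons that must be absorbed: 0.001926 / 0.610 = 0.003157 mol.
Photon count: 0.003157 × 6.022×10²³ = 1.90×10²¹.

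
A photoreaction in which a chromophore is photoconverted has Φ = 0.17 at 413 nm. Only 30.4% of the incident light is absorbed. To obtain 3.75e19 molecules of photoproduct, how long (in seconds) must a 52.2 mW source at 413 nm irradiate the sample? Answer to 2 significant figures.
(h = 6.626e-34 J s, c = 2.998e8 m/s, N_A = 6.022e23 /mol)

t ≈ 6700 s

Product: 3.75e19 / 6.022e23 = 6.227e-5 mol.
Photons that must be absorbed: 6.227e-5 / 0.17 = 3.663e-4 mol.
Incident photons needed: 3.663e-4 / 0.304 = 0.001205 mol.
Photon energy: hc/λ = 4.810e-19 J; per mole, 2.897e5 J mol⁻¹.
Energy required: 0.001205 × 2.897e5 = 349.1 J.
Time: 349.1 J / 0.0522 W = 6700 s.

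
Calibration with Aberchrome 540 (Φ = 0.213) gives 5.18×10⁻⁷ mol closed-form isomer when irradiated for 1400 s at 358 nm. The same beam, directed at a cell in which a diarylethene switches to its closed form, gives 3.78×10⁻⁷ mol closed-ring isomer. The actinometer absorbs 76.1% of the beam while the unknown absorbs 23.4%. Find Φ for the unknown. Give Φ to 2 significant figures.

Photons absorbed by the actinometer: 5.18×10⁻⁷ / 0.213 = 2.432×10⁻⁶ mol.
Incident flux: 2.432×10⁻⁶ / 0.761 = 3.196×10⁻⁶ einstein.
Absorbed by unknown: 0.234 × 3.196×10⁻⁶ = 7.479×10⁻⁷ mol.
Φ(unknown) = 3.78×10⁻⁷ / 7.479×10⁻⁷ = 0.51.

Φ = 0.51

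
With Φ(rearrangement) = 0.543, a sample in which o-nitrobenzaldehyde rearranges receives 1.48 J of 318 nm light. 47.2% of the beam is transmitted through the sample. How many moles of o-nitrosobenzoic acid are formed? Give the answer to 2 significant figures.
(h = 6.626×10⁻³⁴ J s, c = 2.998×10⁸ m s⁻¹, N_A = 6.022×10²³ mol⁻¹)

1.1×10⁻⁶ mol

Photon energy at 318 nm: hc/λ = (6.626×10⁻³⁴)(2.998×10⁸)/(318×10⁻⁹) = 6.247×10⁻¹⁹ J.
Photons incident: 1.48 / 6.247×10⁻¹⁹ = 2.369×10¹⁸, i.e. 2.369×10¹⁸/6.022×10²³ = 3.934×10⁻⁶ mol.
Fraction absorbed: 1 − 47.2/100 = 0.5280.
Photons absorbed: 0.5280 × 3.934×10⁻⁶ = 2.077×10⁻⁶ mol.
Product: Φ × n_abs = 0.543 × 2.077×10⁻⁶ = 1.128×10⁻⁶ mol.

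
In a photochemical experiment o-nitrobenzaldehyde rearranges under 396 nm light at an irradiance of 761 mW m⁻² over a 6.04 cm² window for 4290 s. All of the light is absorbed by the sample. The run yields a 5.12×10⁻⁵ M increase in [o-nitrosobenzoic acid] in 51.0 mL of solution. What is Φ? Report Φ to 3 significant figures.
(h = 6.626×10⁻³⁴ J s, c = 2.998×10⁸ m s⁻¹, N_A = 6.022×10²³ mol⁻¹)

Product: (5.12×10⁻⁵ M)(0.051 L) = 2.611×10⁻⁶ mol.
Photon energy at 396 nm: hc/λ = (6.626×10⁻³⁴)(2.998×10⁸)/(396×10⁻⁹) = 5.016×10⁻¹⁹ J.
Energy delivered: (761 mW m⁻²)(6.04×10⁻⁴ m²)(4290 s) = 1.972 J.
Photons incident: 1.972 / 5.016×10⁻¹⁹ = 3.931×10¹⁸, i.e. 3.931×10¹⁸/6.022×10²³ = 6.528×10⁻⁶ mol.
Φ = 2.611×10⁻⁶ mol / 6.528×10⁻⁶ mol photons = 0.400.

Φ = 0.400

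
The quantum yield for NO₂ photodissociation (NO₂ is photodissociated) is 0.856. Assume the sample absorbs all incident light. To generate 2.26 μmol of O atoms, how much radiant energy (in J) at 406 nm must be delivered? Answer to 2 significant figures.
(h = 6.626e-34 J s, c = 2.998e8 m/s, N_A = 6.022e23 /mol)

0.78 J

Product: 2.26 μmol = 2.26e-6 mol.
Photons that must be absorbed: 2.26e-6 / 0.856 = 2.640e-6 mol.
Photon energy: hc/λ = 4.893e-19 J; per mole, 2.947e5 J mol⁻¹.
Energy required: 2.640e-6 × 2.947e5 = 0.78 J.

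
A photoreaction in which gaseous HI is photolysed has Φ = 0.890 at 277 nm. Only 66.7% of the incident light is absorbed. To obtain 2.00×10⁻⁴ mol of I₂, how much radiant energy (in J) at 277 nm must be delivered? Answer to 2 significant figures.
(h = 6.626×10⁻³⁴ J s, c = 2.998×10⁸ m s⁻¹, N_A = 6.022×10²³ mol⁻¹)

150 J

Photons that must be absorbed: 2.00×10⁻⁴ / 0.890 = 2.247×10⁻⁴ mol.
Incident photons needed: 2.247×10⁻⁴ / 0.667 = 3.369×10⁻⁴ mol.
Photon energy: hc/λ = 7.171×10⁻¹⁹ J; per mole, 4.318×10⁵ J mol⁻¹.
Energy required: 3.369×10⁻⁴ × 4.318×10⁵ = 150 J.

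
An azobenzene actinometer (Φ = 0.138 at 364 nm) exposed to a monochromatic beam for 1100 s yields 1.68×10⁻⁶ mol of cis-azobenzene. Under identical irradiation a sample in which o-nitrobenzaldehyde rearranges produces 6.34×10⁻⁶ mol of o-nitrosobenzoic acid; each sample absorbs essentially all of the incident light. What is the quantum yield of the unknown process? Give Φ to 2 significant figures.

Φ = 0.52

Photons absorbed by the actinometer: 1.68×10⁻⁶ / 0.138 = 1.217×10⁻⁵ mol.
Φ(unknown) = 6.34×10⁻⁶ / 1.217×10⁻⁵ = 0.52.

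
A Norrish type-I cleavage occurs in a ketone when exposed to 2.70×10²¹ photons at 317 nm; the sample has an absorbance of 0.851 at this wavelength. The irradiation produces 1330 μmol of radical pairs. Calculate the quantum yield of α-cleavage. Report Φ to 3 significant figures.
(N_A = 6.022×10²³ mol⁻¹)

Φ = 0.345

Product: 1330 μmol = 0.00133 mol.
Moles of photons: 2.70×10²¹ / 6.022×10²³ = 0.004484 mol.
Fraction absorbed: 1 − 10^(−0.851) = 0.8591.
Photons absorbed: 0.8591 × 0.004484 = 0.003852 mol.
Φ = 0.00133 mol / 0.003852 mol photons = 0.345.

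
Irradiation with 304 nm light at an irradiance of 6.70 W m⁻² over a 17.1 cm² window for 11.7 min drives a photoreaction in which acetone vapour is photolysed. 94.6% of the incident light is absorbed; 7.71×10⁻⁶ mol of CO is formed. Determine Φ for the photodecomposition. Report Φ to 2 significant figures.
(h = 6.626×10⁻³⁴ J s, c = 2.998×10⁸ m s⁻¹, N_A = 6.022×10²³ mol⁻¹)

Φ = 0.40

Photon energy at 304 nm: hc/λ = (6.626×10⁻³⁴)(2.998×10⁸)/(304×10⁻⁹) = 6.534×10⁻¹⁹ J.
Energy delivered: (6.70 W m⁻²)(17.1×10⁻⁴ m²)(702 s) = 8.043 J.
Photons incident: 8.043 / 6.534×10⁻¹⁹ = 1.231×10¹⁹, i.e. 1.231×10¹⁹/6.022×10²³ = 2.044×10⁻⁵ mol.
Photons absorbed: 0.946 × 2.044×10⁻⁵ = 1.934×10⁻⁵ mol.
Φ = 7.71×10⁻⁶ mol / 1.934×10⁻⁵ mol photons = 0.40.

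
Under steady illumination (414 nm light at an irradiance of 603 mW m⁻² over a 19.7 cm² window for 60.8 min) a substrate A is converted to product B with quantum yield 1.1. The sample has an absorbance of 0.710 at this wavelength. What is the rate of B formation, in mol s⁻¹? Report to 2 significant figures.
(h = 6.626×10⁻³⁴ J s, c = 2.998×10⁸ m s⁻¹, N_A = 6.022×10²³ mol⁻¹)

3.6×10⁻⁹ mol s⁻¹

Photon energy at 414 nm: hc/λ = (6.626×10⁻³⁴)(2.998×10⁸)/(414×10⁻⁹) = 4.798×10⁻¹⁹ J.
Energy delivered: (603 mW m⁻²)(19.7×10⁻⁴ m²)(3648 s) = 4.333 J.
Photons incident: 4.333 / 4.798×10⁻¹⁹ = 9.031×10¹⁸, i.e. 9.031×10¹⁸/6.022×10²³ = 1.500×10⁻⁵ mol.
Fraction absorbed: 1 − 10^(−0.710) = 0.8050.
Photons absorbed: 0.8050 × 1.500×10⁻⁵ = 1.208×10⁻⁵ mol.
Product formed: 1.1 × 1.208×10⁻⁵ = 1.329×10⁻⁵ mol.
Rate: 1.329×10⁻⁵ / 3648 s = 3.6×10⁻⁹ mol s⁻¹.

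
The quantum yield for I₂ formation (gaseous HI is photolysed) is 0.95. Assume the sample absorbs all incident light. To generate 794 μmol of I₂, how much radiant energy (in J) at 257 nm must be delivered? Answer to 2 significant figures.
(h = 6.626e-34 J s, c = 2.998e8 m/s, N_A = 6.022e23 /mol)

390 J

Product: 794 μmol = 7.94e-4 mol.
Photons that must be absorbed: 7.94e-4 / 0.95 = 8.358e-4 mol.
Photon energy: hc/λ = 7.729e-19 J; per mole, 4.654e5 J mol⁻¹.
Energy required: 8.358e-4 × 4.654e5 = 390 J.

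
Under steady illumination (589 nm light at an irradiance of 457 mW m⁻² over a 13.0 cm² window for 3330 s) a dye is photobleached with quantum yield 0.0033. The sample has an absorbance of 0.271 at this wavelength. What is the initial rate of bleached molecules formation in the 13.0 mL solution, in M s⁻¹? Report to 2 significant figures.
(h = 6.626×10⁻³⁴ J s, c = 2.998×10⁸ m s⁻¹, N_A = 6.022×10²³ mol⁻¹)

Photon energy at 589 nm: hc/λ = (6.626×10⁻³⁴)(2.998×10⁸)/(589×10⁻⁹) = 3.373×10⁻¹⁹ J.
Energy delivered: (457 mW m⁻²)(13.0×10⁻⁴ m²)(3330 s) = 1.978 J.
Photons incident: 1.978 / 3.373×10⁻¹⁹ = 5.864×10¹⁸, i.e. 5.864×10¹⁸/6.022×10²³ = 9.738×10⁻⁶ mol.
Fraction absorbed: 1 − 10^(−0.271) = 0.4642.
Photons absorbed: 0.4642 × 9.738×10⁻⁶ = 4.520×10⁻⁶ mol.
Product formed: 0.0033 × 4.520×10⁻⁶ = 1.492×10⁻⁸ mol.
Rate: 1.492×10⁻⁸ mol / (3330 s × 0.013 L) = 3.4×10⁻¹⁰ M s⁻¹.

3.4×10⁻¹⁰ M s⁻¹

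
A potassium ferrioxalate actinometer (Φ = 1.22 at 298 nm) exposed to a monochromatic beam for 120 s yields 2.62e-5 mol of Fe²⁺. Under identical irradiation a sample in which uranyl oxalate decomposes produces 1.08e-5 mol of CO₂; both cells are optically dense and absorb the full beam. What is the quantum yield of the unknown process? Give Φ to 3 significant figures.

Φ = 0.503

Photons absorbed by the actinometer: 2.62e-5 / 1.22 = 2.148e-5 mol.
Φ(unknown) = 1.08e-5 / 2.148e-5 = 0.503.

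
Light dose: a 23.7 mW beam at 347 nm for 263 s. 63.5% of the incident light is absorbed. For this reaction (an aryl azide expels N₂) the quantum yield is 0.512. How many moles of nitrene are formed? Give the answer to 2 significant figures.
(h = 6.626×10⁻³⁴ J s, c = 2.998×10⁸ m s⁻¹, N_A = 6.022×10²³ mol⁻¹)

5.9×10⁻⁶ mol

Photon energy at 347 nm: hc/λ = (6.626×10⁻³⁴)(2.998×10⁸)/(347×10⁻⁹) = 5.725×10⁻¹⁹ J.
Energy delivered: (23.7 mW)(263 s) = 6.233 J.
Photons incident: 6.233 / 5.725×10⁻¹⁹ = 1.089×10¹⁹, i.e. 1.089×10¹⁹/6.022×10²³ = 1.808×10⁻⁵ mol.
Photons absorbed: 0.635 × 1.808×10⁻⁵ = 1.148×10⁻⁵ mol.
Product: Φ × n_abs = 0.512 × 1.148×10⁻⁵ = 5.878×10⁻⁶ mol.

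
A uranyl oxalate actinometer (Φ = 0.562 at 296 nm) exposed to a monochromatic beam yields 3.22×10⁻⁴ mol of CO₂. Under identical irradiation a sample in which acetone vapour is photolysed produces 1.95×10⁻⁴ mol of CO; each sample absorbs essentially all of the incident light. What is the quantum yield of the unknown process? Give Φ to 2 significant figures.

Φ = 0.34

Photons absorbed by the actinometer: 3.22×10⁻⁴ / 0.562 = 5.730×10⁻⁴ mol.
Φ(unknown) = 1.95×10⁻⁴ / 5.730×10⁻⁴ = 0.34.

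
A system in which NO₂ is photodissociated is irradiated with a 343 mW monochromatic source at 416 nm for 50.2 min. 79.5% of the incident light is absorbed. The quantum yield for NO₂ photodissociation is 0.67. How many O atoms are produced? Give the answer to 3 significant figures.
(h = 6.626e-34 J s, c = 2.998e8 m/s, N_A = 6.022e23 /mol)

Photon energy at 416 nm: hc/λ = (6.626e-34)(2.998e8)/(416e-9) = 4.775e-19 J.
Energy delivered: (343 mW)(3012 s) = 1033 J.
Photons incident: 1033 / 4.775e-19 = 2.163e21, i.e. 2.163e21/6.022e23 = 0.003592 mol.
Photons absorbed: 0.795 × 0.003592 = 0.002856 mol.
Product: Φ × n_abs = 0.67 × 0.002856 = 0.001914 mol.
As a count: 0.001914 × 6.022e23 = 1.15e21.

1.15e21 atoms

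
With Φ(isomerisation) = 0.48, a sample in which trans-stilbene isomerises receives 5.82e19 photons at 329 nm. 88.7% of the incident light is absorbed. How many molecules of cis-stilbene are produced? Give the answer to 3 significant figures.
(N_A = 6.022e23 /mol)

2.48e19 molecules

Moles of photons: 5.82e19 / 6.022e23 = 9.665e-5 mol.
Photons absorbed: 0.887 × 9.665e-5 = 8.573e-5 mol.
Product: Φ × n_abs = 0.48 × 8.573e-5 = 4.115e-5 mol.
As a count: 4.115e-5 × 6.022e23 = 2.48e19.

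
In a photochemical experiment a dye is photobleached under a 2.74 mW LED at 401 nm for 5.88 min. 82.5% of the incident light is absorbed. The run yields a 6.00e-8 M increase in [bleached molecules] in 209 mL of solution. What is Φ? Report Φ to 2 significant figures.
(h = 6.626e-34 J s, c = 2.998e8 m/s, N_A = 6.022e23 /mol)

Product: (6.00e-8 M)(0.209 L) = 1.254e-8 mol.
Photon energy at 401 nm: hc/λ = (6.626e-34)(2.998e8)/(401e-9) = 4.954e-19 J.
Energy delivered: (2.74 mW)(352.8 s) = 0.9667 J.
Photons incident: 0.9667 / 4.954e-19 = 1.951e18, i.e. 1.951e18/6.022e23 = 3.240e-6 mol.
Photons absorbed: 0.825 × 3.240e-6 = 2.673e-6 mol.
Φ = 1.254e-8 mol / 2.673e-6 mol photons = 0.0047.

Φ = 0.0047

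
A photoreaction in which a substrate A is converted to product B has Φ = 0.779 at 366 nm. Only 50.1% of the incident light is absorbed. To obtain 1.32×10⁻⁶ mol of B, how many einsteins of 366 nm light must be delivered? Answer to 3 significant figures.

Photons that must be absorbed: 1.32×10⁻⁶ / 0.779 = 1.694×10⁻⁶ mol.
Incident photons needed: 1.694×10⁻⁶ / 0.501 = 3.381×10⁻⁶ mol.

3.38×10⁻⁶ einstein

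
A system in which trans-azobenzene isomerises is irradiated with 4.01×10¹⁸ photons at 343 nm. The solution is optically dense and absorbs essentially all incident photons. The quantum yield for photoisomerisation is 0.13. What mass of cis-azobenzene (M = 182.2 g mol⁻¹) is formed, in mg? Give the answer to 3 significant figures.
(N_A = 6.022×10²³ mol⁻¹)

0.158 mg

Moles of photons: 4.01×10¹⁸ / 6.022×10²³ = 6.659×10⁻⁶ mol.
Product: Φ × n_abs = 0.13 × 6.659×10⁻⁶ = 8.657×10⁻⁷ mol.
Mass: 8.657×10⁻⁷ × 182.2 = 1.577×10⁻⁴ g = 0.158 mg.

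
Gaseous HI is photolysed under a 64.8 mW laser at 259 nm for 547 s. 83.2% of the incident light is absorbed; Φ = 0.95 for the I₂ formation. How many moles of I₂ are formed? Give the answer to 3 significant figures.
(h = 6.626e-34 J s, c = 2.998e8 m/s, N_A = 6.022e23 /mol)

Photon energy at 259 nm: hc/λ = (6.626e-34)(2.998e8)/(259e-9) = 7.670e-19 J.
Energy delivered: (64.8 mW)(547 s) = 35.45 J.
Photons incident: 35.45 / 7.670e-19 = 4.622e19, i.e. 4.622e19/6.022e23 = 7.675e-5 mol.
Photons absorbed: 0.832 × 7.675e-5 = 6.386e-5 mol.
Product: Φ × n_abs = 0.95 × 6.386e-5 = 6.067e-5 mol.

6.07e-5 mol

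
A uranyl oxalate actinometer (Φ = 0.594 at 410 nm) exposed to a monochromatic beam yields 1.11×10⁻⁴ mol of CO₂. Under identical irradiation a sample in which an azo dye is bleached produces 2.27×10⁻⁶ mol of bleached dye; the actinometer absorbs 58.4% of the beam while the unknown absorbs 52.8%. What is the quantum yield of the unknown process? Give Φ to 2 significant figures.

Photons absorbed by the actinometer: 1.11×10⁻⁴ / 0.594 = 1.869×10⁻⁴ mol.
Incident flux: 1.869×10⁻⁴ / 0.584 = 3.200×10⁻⁴ einstein.
Absorbed by unknown: 0.528 × 3.200×10⁻⁴ = 1.690×10⁻⁴ mol.
Φ(unknown) = 2.27×10⁻⁶ / 1.690×10⁻⁴ = 0.013.

Φ = 0.013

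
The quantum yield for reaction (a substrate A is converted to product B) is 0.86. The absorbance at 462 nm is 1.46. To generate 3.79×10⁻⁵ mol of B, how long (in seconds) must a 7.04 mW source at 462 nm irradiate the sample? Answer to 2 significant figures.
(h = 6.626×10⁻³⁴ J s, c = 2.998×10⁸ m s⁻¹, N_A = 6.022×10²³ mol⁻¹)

t ≈ 1700 s

Photons that must be absorbed: 3.79×10⁻⁵ / 0.86 = 4.407×10⁻⁵ mol.
Fraction absorbed: 1 − 10^(−1.46) = 0.9653.
Incident photons needed: 4.407×10⁻⁵ / 0.9653 = 4.565×10⁻⁵ mol.
Photon energy: hc/λ = 4.300×10⁻¹⁹ J; per mole, 2.589×10⁵ J mol⁻¹.
Energy required: 4.565×10⁻⁵ × 2.589×10⁵ = 11.82 J.
Time: 11.82 J / 0.00704 W = 1700 s.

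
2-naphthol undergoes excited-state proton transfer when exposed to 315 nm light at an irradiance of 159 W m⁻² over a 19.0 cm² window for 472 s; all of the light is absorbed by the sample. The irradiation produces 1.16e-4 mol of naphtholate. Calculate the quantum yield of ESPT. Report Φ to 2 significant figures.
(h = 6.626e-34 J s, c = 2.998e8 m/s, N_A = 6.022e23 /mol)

Φ = 0.31

Photon energy at 315 nm: hc/λ = (6.626e-34)(2.998e8)/(315e-9) = 6.306e-19 J.
Energy delivered: (159 W m⁻²)(19.0e-4 m²)(472 s) = 142.6 J.
Photons incident: 142.6 / 6.306e-19 = 2.261e20, i.e. 2.261e20/6.022e23 = 3.755e-4 mol.
Φ = 1.16e-4 mol / 3.755e-4 mol photons = 0.31.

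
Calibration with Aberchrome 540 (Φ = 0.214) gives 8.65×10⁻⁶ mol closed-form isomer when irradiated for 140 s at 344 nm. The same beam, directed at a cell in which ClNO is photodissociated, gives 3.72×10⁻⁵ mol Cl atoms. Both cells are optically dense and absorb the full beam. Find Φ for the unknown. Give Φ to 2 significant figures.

Photons absorbed by the actinometer: 8.65×10⁻⁶ / 0.214 = 4.042×10⁻⁵ mol.
Φ(unknown) = 3.72×10⁻⁵ / 4.042×10⁻⁵ = 0.92.

Φ = 0.92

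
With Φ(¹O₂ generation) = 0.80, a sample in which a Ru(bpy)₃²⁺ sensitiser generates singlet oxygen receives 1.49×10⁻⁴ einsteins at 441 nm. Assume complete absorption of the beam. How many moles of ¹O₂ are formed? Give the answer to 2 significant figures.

1.2×10⁻⁴ mol

Product: Φ × n_abs = 0.80 × 1.49×10⁻⁴ = 1.192×10⁻⁴ mol.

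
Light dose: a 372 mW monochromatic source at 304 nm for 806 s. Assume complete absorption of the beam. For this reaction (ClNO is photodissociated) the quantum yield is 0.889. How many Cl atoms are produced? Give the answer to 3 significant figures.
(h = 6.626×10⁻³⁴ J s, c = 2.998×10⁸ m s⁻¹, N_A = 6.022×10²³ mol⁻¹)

Photon energy at 304 nm: hc/λ = (6.626×10⁻³⁴)(2.998×10⁸)/(304×10⁻⁹) = 6.534×10⁻¹⁹ J.
Energy delivered: (372 mW)(806 s) = 299.8 J.
Photons incident: 299.8 / 6.534×10⁻¹⁹ = 4.588×10²⁰, i.e. 4.588×10²⁰/6.022×10²³ = 7.619×10⁻⁴ mol.
Product: Φ × n_abs = 0.889 × 7.619×10⁻⁴ = 6.773×10⁻⁴ mol.
As a count: 6.773×10⁻⁴ × 6.022×10²³ = 4.08×10²⁰.

4.08×10²⁰ atoms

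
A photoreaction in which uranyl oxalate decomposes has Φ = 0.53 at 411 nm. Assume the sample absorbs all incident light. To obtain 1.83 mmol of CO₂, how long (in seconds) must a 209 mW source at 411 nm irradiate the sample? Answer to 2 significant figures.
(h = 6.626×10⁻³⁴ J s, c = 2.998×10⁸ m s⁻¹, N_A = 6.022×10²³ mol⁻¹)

Product: 1.83 mmol = 0.00183 mol.
Photons that must be absorbed: 0.00183 / 0.53 = 0.003453 mol.
Photon energy: hc/λ = 4.833×10⁻¹⁹ J; per mole, 2.910×10⁵ J mol⁻¹.
Energy required: 0.003453 × 2.910×10⁵ = 1005 J.
Time: 1005 J / 0.209 W = 4800 s.

t ≈ 4800 s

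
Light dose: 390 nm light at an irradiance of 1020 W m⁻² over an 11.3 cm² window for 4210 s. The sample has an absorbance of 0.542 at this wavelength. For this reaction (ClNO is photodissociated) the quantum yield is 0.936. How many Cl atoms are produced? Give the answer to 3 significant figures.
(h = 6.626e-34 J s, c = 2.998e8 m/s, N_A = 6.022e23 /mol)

Photon energy at 390 nm: hc/λ = (6.626e-34)(2.998e8)/(390e-9) = 5.094e-19 J.
Energy delivered: (1020 W m⁻²)(11.3e-4 m²)(4210 s) = 4852 J.
Photons incident: 4852 / 5.094e-19 = 9.525e21, i.e. 9.525e21/6.022e23 = 0.01582 mol.
Fraction absorbed: 1 − 10^(−0.542) = 0.7129.
Photons absorbed: 0.7129 × 0.01582 = 0.01128 mol.
Product: Φ × n_abs = 0.936 × 0.01128 = 0.01056 mol.
As a count: 0.01056 × 6.022e23 = 6.36e21.

6.36e21 atoms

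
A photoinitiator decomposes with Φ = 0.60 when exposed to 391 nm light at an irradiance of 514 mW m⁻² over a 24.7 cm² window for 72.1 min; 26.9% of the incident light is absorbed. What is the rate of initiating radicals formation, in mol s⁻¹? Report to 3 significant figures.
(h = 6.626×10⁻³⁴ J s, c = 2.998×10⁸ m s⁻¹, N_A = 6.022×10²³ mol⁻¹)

6.70×10⁻¹⁰ mol s⁻¹

Photon energy at 391 nm: hc/λ = (6.626×10⁻³⁴)(2.998×10⁸)/(391×10⁻⁹) = 5.080×10⁻¹⁹ J.
Energy delivered: (514 mW m⁻²)(24.7×10⁻⁴ m²)(4326 s) = 5.492 J.
Photons incident: 5.492 / 5.080×10⁻¹⁹ = 1.081×10¹⁹, i.e. 1.081×10¹⁹/6.022×10²³ = 1.795×10⁻⁵ mol.
Photons absorbed: 0.269 × 1.795×10⁻⁵ = 4.829×10⁻⁶ mol.
Product formed: 0.60 × 4.829×10⁻⁶ = 2.897×10⁻⁶ mol.
Rate: 2.897×10⁻⁶ / 4326 s = 6.70×10⁻¹⁰ mol s⁻¹.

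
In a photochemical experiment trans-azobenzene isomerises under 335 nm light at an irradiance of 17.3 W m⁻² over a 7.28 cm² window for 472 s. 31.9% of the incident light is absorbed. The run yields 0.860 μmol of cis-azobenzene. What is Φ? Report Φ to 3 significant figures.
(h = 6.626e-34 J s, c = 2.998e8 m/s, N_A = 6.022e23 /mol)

Product: 0.860 μmol = 8.60e-7 mol.
Photon energy at 335 nm: hc/λ = (6.626e-34)(2.998e8)/(335e-9) = 5.930e-19 J.
Energy delivered: (17.3 W m⁻²)(7.28e-4 m²)(472 s) = 5.945 J.
Photons incident: 5.945 / 5.930e-19 = 1.003e19, i.e. 1.003e19/6.022e23 = 1.666e-5 mol.
Photons absorbed: 0.319 × 1.666e-5 = 5.315e-6 mol.
Φ = 8.60e-7 mol / 5.315e-6 mol photons = 0.162.

Φ = 0.162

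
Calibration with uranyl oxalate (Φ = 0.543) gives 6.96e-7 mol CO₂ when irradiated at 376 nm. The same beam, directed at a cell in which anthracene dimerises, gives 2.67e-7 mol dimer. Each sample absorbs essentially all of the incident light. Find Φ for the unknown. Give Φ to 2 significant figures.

Photons absorbed by the actinometer: 6.96e-7 / 0.543 = 1.282e-6 mol.
Φ(unknown) = 2.67e-7 / 1.282e-6 = 0.21.

Φ = 0.21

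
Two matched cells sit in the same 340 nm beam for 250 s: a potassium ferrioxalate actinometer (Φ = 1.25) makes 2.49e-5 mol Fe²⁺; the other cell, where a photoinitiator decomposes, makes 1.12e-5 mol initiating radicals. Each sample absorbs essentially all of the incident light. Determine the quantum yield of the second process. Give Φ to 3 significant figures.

Photons absorbed by the actinometer: 2.49e-5 / 1.25 = 1.992e-5 mol.
Φ(unknown) = 1.12e-5 / 1.992e-5 = 0.562.

Φ = 0.562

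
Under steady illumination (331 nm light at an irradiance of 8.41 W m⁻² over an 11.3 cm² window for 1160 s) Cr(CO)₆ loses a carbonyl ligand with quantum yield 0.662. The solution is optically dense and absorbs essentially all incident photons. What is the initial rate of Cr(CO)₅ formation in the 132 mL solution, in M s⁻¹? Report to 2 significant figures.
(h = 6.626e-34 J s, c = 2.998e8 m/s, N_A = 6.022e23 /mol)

Photon energy at 331 nm: hc/λ = (6.626e-34)(2.998e8)/(331e-9) = 6.001e-19 J.
Energy delivered: (8.41 W m⁻²)(11.3e-4 m²)(1160 s) = 11.02 J.
Photons incident: 11.02 / 6.001e-19 = 1.836e19, i.e. 1.836e19/6.022e23 = 3.049e-5 mol.
Product formed: 0.662 × 3.049e-5 = 2.018e-5 mol.
Rate: 2.018e-5 mol / (1160 s × 0.132 L) = 1.3e-7 M s⁻¹.

1.3e-7 M s⁻¹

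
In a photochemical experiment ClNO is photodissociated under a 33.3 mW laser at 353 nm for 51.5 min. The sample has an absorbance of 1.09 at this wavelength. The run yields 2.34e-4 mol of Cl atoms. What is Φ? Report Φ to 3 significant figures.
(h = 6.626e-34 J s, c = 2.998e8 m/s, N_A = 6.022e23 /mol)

Φ = 0.839

Photon energy at 353 nm: hc/λ = (6.626e-34)(2.998e8)/(353e-9) = 5.627e-19 J.
Energy delivered: (33.3 mW)(3090 s) = 102.9 J.
Photons incident: 102.9 / 5.627e-19 = 1.829e20, i.e. 1.829e20/6.022e23 = 3.037e-4 mol.
Fraction absorbed: 1 − 10^(−1.09) = 0.9187.
Photons absorbed: 0.9187 × 3.037e-4 = 2.790e-4 mol.
Φ = 2.34e-4 mol / 2.790e-4 mol photons = 0.839.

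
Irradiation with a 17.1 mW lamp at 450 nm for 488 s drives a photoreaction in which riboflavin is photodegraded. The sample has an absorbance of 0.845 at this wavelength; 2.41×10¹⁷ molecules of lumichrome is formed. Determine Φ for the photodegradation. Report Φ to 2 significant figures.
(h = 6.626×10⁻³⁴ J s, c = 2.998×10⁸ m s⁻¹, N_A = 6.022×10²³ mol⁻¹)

Product: 2.41×10¹⁷ / 6.022×10²³ = 4.002×10⁻⁷ mol.
Photon energy at 450 nm: hc/λ = (6.626×10⁻³⁴)(2.998×10⁸)/(450×10⁻⁹) = 4.414×10⁻¹⁹ J.
Energy delivered: (17.1 mW)(488 s) = 8.345 J.
Photons incident: 8.345 / 4.414×10⁻¹⁹ = 1.891×10¹⁹, i.e. 1.891×10¹⁹/6.022×10²³ = 3.140×10⁻⁵ mol.
Fraction absorbed: 1 − 10^(−0.845) = 0.8571.
Photons absorbed: 0.8571 × 3.140×10⁻⁵ = 2.691×10⁻⁵ mol.
Φ = 4.002×10⁻⁷ mol / 2.691×10⁻⁵ mol photons = 0.015.

Φ = 0.015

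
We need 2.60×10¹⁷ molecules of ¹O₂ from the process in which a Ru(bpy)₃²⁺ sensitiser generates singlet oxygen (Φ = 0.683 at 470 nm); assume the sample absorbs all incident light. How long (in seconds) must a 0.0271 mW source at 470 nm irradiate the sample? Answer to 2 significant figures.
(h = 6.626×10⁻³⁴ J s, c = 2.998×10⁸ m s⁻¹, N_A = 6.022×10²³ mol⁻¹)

t ≈ 5900 s

Product: 2.60×10¹⁷ / 6.022×10²³ = 4.318×10⁻⁷ mol.
Photons that must be absorbed: 4.318×10⁻⁷ / 0.683 = 6.322×10⁻⁷ mol.
Photon energy: hc/λ = 4.227×10⁻¹⁹ J; per mole, 2.545×10⁵ J mol⁻¹.
Energy required: 6.322×10⁻⁷ × 2.545×10⁵ = 0.1609 J.
Time: 0.1609 J / 2.71e-05 W = 5900 s.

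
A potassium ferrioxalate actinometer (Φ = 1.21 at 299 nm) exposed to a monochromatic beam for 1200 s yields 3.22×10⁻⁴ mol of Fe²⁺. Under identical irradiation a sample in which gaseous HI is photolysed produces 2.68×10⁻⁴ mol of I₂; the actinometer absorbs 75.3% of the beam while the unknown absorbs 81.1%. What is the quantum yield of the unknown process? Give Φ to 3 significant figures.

Φ = 0.935

Photons absorbed by the actinometer: 3.22×10⁻⁴ / 1.21 = 2.661×10⁻⁴ mol.
Incident flux: 2.661×10⁻⁴ / 0.753 = 3.534×10⁻⁴ einstein.
Absorbed by unknown: 0.811 × 3.534×10⁻⁴ = 2.866×10⁻⁴ mol.
Φ(unknown) = 2.68×10⁻⁴ / 2.866×10⁻⁴ = 0.935.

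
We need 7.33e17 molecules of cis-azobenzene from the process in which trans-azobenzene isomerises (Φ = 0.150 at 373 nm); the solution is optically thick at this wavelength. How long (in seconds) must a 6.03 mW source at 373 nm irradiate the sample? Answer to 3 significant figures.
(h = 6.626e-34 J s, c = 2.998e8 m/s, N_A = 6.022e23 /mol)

Product: 7.33e17 / 6.022e23 = 1.217e-6 mol.
Photons that must be absorbed: 1.217e-6 / 0.150 = 8.113e-6 mol.
Photon energy: hc/λ = 5.326e-19 J; per mole, 3.207e5 J mol⁻¹.
Energy required: 8.113e-6 × 3.207e5 = 2.602 J.
Time: 2.602 J / 0.00603 W = 432 s.

t ≈ 432 s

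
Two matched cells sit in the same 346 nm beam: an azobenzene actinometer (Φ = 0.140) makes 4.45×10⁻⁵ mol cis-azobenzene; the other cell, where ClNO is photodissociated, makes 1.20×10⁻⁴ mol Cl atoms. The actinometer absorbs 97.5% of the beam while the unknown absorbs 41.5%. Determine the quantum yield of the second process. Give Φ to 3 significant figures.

Φ = 0.887

Photons absorbed by the actinometer: 4.45×10⁻⁵ / 0.140 = 3.179×10⁻⁴ mol.
Incident flux: 3.179×10⁻⁴ / 0.975 = 3.261×10⁻⁴ einstein.
Absorbed by unknown: 0.415 × 3.261×10⁻⁴ = 1.353×10⁻⁴ mol.
Φ(unknown) = 1.20×10⁻⁴ / 1.353×10⁻⁴ = 0.887.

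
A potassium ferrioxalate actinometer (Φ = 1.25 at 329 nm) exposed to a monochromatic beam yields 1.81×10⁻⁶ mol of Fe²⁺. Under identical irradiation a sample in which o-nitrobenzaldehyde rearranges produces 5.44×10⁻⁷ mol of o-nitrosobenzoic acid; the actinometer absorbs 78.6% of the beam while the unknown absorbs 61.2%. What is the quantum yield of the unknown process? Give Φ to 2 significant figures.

Photons absorbed by the actinometer: 1.81×10⁻⁶ / 1.25 = 1.448×10⁻⁶ mol.
Incident flux: 1.448×10⁻⁶ / 0.786 = 1.842×10⁻⁶ einstein.
Absorbed by unknown: 0.612 × 1.842×10⁻⁶ = 1.127×10⁻⁶ mol.
Φ(unknown) = 5.44×10⁻⁷ / 1.127×10⁻⁶ = 0.48.

Φ = 0.48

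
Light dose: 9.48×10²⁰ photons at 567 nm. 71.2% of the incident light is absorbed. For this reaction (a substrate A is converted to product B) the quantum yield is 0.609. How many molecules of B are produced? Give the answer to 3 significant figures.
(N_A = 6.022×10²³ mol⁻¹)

Moles of photons: 9.48×10²⁰ / 6.022×10²³ = 0.001574 mol.
Photons absorbed: 0.712 × 0.001574 = 0.001121 mol.
Product: Φ × n_abs = 0.609 × 0.001121 = 6.827×10⁻⁴ mol.
As a count: 6.827×10⁻⁴ × 6.022×10²³ = 4.11×10²⁰.

4.11×10²⁰ molecules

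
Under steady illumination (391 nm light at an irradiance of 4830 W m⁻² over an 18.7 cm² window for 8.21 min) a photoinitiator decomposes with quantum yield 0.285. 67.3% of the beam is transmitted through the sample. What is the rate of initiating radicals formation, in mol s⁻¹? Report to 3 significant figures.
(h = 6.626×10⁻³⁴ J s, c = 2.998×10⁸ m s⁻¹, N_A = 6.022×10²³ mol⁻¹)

Photon energy at 391 nm: hc/λ = (6.626×10⁻³⁴)(2.998×10⁸)/(391×10⁻⁹) = 5.080×10⁻¹⁹ J.
Energy delivered: (4830 W m⁻²)(18.7×10⁻⁴ m²)(492.6 s) = 4449 J.
Photons incident: 4449 / 5.080×10⁻¹⁹ = 8.758×10²¹, i.e. 8.758×10²¹/6.022×10²³ = 0.01454 mol.
Fraction absorbed: 1 − 67.3/100 = 0.3270.
Photons absorbed: 0.3270 × 0.01454 = 0.004755 mol.
Product formed: 0.285 × 0.004755 = 0.001355 mol.
Rate: 0.001355 / 492.6 s = 2.75×10⁻⁶ mol s⁻¹.

2.75×10⁻⁶ mol s⁻¹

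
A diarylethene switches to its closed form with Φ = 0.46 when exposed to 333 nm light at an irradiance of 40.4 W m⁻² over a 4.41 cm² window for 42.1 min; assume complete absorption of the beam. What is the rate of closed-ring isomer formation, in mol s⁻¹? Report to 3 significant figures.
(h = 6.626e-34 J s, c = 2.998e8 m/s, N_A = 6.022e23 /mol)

2.28e-8 mol s⁻¹

Photon energy at 333 nm: hc/λ = (6.626e-34)(2.998e8)/(333e-9) = 5.965e-19 J.
Energy delivered: (40.4 W m⁻²)(4.41e-4 m²)(2526 s) = 45.00 J.
Photons incident: 45.00 / 5.965e-19 = 7.544e19, i.e. 7.544e19/6.022e23 = 1.253e-4 mol.
Product formed: 0.46 × 1.253e-4 = 5.764e-5 mol.
Rate: 5.764e-5 / 2526 s = 2.28e-8 mol s⁻¹.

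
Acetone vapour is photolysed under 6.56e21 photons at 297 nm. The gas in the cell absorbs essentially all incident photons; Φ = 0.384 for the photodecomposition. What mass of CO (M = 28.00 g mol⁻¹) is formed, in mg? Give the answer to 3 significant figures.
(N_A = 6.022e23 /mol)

117 mg

Moles of photons: 6.56e21 / 6.022e23 = 0.01089 mol.
Product: Φ × n_abs = 0.384 × 0.01089 = 0.004182 mol.
Mass: 0.004182 × 28.00 = 0.1171 g = 117 mg.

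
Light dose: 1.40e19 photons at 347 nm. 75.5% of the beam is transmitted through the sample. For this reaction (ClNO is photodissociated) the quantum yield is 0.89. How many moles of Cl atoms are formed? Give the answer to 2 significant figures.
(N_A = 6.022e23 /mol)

5.1e-6 mol

Moles of photons: 1.40e19 / 6.022e23 = 2.325e-5 mol.
Fraction absorbed: 1 − 75.5/100 = 0.2450.
Photons absorbed: 0.2450 × 2.325e-5 = 5.696e-6 mol.
Product: Φ × n_abs = 0.89 × 5.696e-6 = 5.069e-6 mol.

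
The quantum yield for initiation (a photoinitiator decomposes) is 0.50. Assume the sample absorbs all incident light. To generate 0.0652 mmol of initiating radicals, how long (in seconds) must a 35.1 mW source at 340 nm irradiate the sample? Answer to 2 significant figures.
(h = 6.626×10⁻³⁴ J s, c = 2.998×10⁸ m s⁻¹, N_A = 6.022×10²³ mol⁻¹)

Product: 0.0652 mmol = 6.52×10⁻⁵ mol.
Photons that must be absorbed: 6.52×10⁻⁵ / 0.50 = 1.304×10⁻⁴ mol.
Photon energy: hc/λ = 5.843×10⁻¹⁹ J; per mole, 3.519×10⁵ J mol⁻¹.
Energy required: 1.304×10⁻⁴ × 3.519×10⁵ = 45.89 J.
Time: 45.89 J / 0.0351 W = 1300 s.

t ≈ 1300 s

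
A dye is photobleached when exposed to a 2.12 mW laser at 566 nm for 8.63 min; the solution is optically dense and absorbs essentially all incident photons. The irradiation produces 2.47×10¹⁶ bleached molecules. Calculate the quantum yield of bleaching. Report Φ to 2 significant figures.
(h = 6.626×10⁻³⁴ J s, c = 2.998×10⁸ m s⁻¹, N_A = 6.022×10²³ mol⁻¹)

Φ = 0.0079

Product: 2.47×10¹⁶ / 6.022×10²³ = 4.102×10⁻⁸ mol.
Photon energy at 566 nm: hc/λ = (6.626×10⁻³⁴)(2.998×10⁸)/(566×10⁻⁹) = 3.510×10⁻¹⁹ J.
Energy delivered: (2.12 mW)(517.8 s) = 1.098 J.
Photons incident: 1.098 / 3.510×10⁻¹⁹ = 3.128×10¹⁸, i.e. 3.128×10¹⁸/6.022×10²³ = 5.194×10⁻⁶ mol.
Φ = 4.102×10⁻⁸ mol / 5.194×10⁻⁶ mol photons = 0.0079.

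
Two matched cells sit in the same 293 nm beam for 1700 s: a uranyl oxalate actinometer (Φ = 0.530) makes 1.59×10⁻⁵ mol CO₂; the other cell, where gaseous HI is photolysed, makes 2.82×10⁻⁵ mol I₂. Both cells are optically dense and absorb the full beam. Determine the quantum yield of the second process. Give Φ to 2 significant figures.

Photons absorbed by the actinometer: 1.59×10⁻⁵ / 0.530 = 3.000×10⁻⁵ mol.
Φ(unknown) = 2.82×10⁻⁵ / 3.000×10⁻⁵ = 0.94.

Φ = 0.94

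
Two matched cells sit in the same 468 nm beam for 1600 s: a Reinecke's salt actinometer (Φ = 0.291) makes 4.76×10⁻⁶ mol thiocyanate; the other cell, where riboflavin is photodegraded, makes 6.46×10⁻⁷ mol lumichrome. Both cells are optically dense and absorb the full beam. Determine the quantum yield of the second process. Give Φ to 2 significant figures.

Φ = 0.039

Photons absorbed by the actinometer: 4.76×10⁻⁶ / 0.291 = 1.636×10⁻⁵ mol.
Φ(unknown) = 6.46×10⁻⁷ / 1.636×10⁻⁵ = 0.039.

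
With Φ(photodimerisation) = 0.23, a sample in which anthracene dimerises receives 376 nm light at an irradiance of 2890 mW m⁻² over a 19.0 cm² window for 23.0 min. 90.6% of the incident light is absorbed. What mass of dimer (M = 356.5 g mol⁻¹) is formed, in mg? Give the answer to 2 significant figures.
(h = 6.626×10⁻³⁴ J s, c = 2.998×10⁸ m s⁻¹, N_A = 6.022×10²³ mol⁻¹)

1.8 mg

Photon energy at 376 nm: hc/λ = (6.626×10⁻³⁴)(2.998×10⁸)/(376×10⁻⁹) = 5.283×10⁻¹⁹ J.
Energy delivered: (2890 mW m⁻²)(19.0×10⁻⁴ m²)(1380 s) = 7.578 J.
Photons incident: 7.578 / 5.283×10⁻¹⁹ = 1.434×10¹⁹, i.e. 1.434×10¹⁹/6.022×10²³ = 2.381×10⁻⁵ mol.
Photons absorbed: 0.906 × 2.381×10⁻⁵ = 2.157×10⁻⁵ mol.
Product: Φ × n_abs = 0.23 × 2.157×10⁻⁵ = 4.961×10⁻⁶ mol.
Mass: 4.961×10⁻⁶ × 356.5 = 0.001769 g = 1.8 mg.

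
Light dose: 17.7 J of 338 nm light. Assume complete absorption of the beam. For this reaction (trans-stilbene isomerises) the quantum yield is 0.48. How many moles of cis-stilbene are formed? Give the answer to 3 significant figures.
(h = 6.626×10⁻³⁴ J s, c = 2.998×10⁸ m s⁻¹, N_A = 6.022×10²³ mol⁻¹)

Photon energy at 338 nm: hc/λ = (6.626×10⁻³⁴)(2.998×10⁸)/(338×10⁻⁹) = 5.877×10⁻¹⁹ J.
Photons incident: 17.7 / 5.877×10⁻¹⁹ = 3.012×10¹⁹, i.e. 3.012×10¹⁹/6.022×10²³ = 5.002×10⁻⁵ mol.
Product: Φ × n_abs = 0.48 × 5.002×10⁻⁵ = 2.401×10⁻⁵ mol.

2.40×10⁻⁵ mol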